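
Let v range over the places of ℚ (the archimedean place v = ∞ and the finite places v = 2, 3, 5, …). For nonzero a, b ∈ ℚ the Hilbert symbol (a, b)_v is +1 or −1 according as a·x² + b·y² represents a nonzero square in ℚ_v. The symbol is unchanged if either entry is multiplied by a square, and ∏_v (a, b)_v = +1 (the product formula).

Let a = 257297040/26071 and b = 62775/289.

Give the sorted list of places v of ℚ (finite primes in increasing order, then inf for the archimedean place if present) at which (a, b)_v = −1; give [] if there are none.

[2, 13, 17, 31]

(a, b) ≡ (1130415, 31) mod (ℚ^×)²; places V = {2, 3, 5, 7, 11, 13, 17, 29, 31, ∞}.
(a,b)_∞: sgn(1130415)=+, sgn(31)=+, so +1.
(a,b)_17: α=1, u≡2; β=-2, v≡11 (mod 17); (2|17)=+1, (11|17)=-1; sign (−1)^0·+1^-2·-1^1 = -1.
(a,b)_2: α=4, β=0; u≡7, v≡7 (mod 8); ε(u)ε(v)=1·1, αω(v)=4·0, βω(u)=0·0; sum ≡ 1  ⇒  -1.
(a,b)_3: α=3, u≡2; β=4, v≡1 (mod 3); (2|3)=-1, (1|3)=+1; sign (−1)^0·-1^4·+1^3 = +1.
(a,b)_31: α=-1, u≡4; β=1, v≡1 (mod 31); (4|31)=+1, (1|31)=+1; sign (−1)^1·+1^1·+1^-1 = -1.
(a,b)_5: α=1, u≡3; β=2, v≡4 (mod 5); (3|5)=-1, (4|5)=+1; sign (−1)^0·-1^2·+1^1 = +1.
(a,b)_29: α=-2, u≡25; β=0, v≡10 (mod 29); (25|29)=+1, (10|29)=-1; sign (−1)^0·+1^0·-1^-2 = +1.
(a,b)_13: α=1, u≡8; β=0, v≡8 (mod 13); (8|13)=-1, (8|13)=-1; sign (−1)^0·-1^0·-1^1 = -1.
(a,b)_11: α=1, u≡9; β=0, v≡3 (mod 11); (9|11)=+1, (3|11)=+1; sign (−1)^0·+1^0·+1^1 = +1.
(a,b)_7: α=2, u≡5; β=0, v≡3 (mod 7); (5|7)=-1, (3|7)=-1; sign (−1)^0·-1^0·-1^2 = +1.
Ram(1130415, 31) = {2, 13, 17, 31}; no ℚ_2-point on the conic.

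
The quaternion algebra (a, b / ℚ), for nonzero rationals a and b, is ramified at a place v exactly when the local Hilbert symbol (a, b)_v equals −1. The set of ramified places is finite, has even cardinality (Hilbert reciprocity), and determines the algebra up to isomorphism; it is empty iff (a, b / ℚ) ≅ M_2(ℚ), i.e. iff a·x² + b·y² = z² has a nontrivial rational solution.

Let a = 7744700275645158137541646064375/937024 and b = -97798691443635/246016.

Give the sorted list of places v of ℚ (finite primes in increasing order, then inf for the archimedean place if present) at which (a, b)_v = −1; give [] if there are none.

[5, 13, 37, 47]

Mod squares: a ≡ 22607, b ≡ -3515. Check v ∈ {∞, 2, 3, 5, 7, 11, 13, 19, 31, 37, 47}.
v=3: a=3^0·(≡2), b=3^2·(≡1) mod 3; (2|3)=-1, (1|3)=+1; (−1)^{0·2·1}·(-1)^2·(+1)^0 = +1.
v=37: a=37^3·(≡6), b=37^1·(≡27) mod 37; (6|37)=-1, (27|37)=+1; (−1)^{3·1·18}·(-1)^1·(+1)^3 = -1.
v=11: a=11^-4·(≡10), b=11^0·(≡5) mod 11; (10|11)=-1, (5|11)=+1; (−1)^{-4·0·5}·(-1)^0·(+1)^-4 = +1.
v=7: a=7^2·(≡2), b=7^2·(≡6) mod 7; (2|7)=+1, (6|7)=-1; (−1)^{2·2·3}·(+1)^2·(-1)^2 = +1.
v=2: v_2(a)=-6, v_2(b)=-8; units ≡ 7, 5 (mod 8); ε·ε+αω+βω = 1·0+-6·1+-8·0 ≡ 0  ⇒  (a,b)_2 = +1.
v=5: a=5^4·(≡2), b=5^1·(≡3) mod 5; (2|5)=-1, (3|5)=-1; (−1)^{4·1·2}·(-1)^1·(-1)^4 = -1.
v=47: a=47^5·(≡5), b=47^2·(≡38) mod 47; (5|47)=-1, (38|47)=-1; (−1)^{5·2·23}·(-1)^2·(-1)^5 = -1.
v=13: a=13^7·(≡3), b=13^4·(≡2) mod 13; (3|13)=+1, (2|13)=-1; (−1)^{7·4·6}·(+1)^4·(-1)^7 = -1.
v=∞: 22607 > 0 and -3515 < 0  ⇒  (a,b)_∞ = +1.
v=19: a=19^2·(≡17), b=19^1·(≡5) mod 19; (17|19)=+1, (5|19)=+1; (−1)^{2·1·9}·(+1)^1·(+1)^2 = +1.
v=31: a=31^2·(≡1), b=31^-2·(≡28) mod 31; (1|31)=+1, (28|31)=+1; (−1)^{2·-2·15}·(+1)^-2·(+1)^2 = +1.
|Ram(22607, -3515)| = 4, even; anisotropic at {5, 13, 37, 47}.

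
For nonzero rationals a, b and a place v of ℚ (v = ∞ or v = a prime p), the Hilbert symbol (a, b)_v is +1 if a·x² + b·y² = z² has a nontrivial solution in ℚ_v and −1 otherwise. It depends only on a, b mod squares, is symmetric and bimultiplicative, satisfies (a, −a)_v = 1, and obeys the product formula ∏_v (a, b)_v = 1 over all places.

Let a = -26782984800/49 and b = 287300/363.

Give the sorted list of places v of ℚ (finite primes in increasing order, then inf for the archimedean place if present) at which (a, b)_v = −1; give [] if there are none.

Mod squares: a ≡ -44022, b ≡ 51. Check v ∈ {∞, 2, 3, 5, 7, 11, 13, 17, 23, 29}.
v=29: a=29^1·(≡10), b=29^0·(≡23) mod 29; (10|29)=-1, (23|29)=+1; (−1)^{1·0·14}·(-1)^0·(+1)^1 = +1.
v=17: a=17^0·(≡1), b=17^1·(≡6) mod 17; (1|17)=+1, (6|17)=-1; (−1)^{0·1·8}·(+1)^1·(-1)^0 = +1.
v=23: a=23^1·(≡1), b=23^0·(≡17) mod 23; (1|23)=+1, (17|23)=-1; (−1)^{1·0·11}·(+1)^0·(-1)^1 = -1.
v=7: a=7^-2·(≡2), b=7^0·(≡1) mod 7; (2|7)=+1, (1|7)=+1; (−1)^{-2·0·3}·(+1)^0·(+1)^-2 = +1.
v=5: a=5^2·(≡2), b=5^2·(≡4) mod 5; (2|5)=-1, (4|5)=+1; (−1)^{2·2·2}·(-1)^2·(+1)^2 = +1.
v=11: a=11^1·(≡7), b=11^-2·(≡8) mod 11; (7|11)=-1, (8|11)=-1; (−1)^{1·-2·5}·(-1)^-2·(-1)^1 = -1.
v=∞: -44022 < 0 and 51 > 0  ⇒  (a,b)_∞ = +1.
v=13: a=13^2·(≡3), b=13^2·(≡3) mod 13; (3|13)=+1, (3|13)=+1; (−1)^{2·2·6}·(+1)^2·(+1)^2 = +1.
v=2: v_2(a)=5, v_2(b)=2; units ≡ 5, 3 (mod 8); ε·ε+αω+βω = 0·1+5·1+2·1 ≡ 1  ⇒  (a,b)_2 = -1.
v=3: a=3^3·(≡2), b=3^-1·(≡2) mod 3; (2|3)=-1, (2|3)=-1; (−1)^{3·-1·1}·(-1)^-1·(-1)^3 = -1.
(-44022, 51 / ℚ) ramifies at {2, 3, 11, 23}: a division algebra.

[2, 3, 11, 23]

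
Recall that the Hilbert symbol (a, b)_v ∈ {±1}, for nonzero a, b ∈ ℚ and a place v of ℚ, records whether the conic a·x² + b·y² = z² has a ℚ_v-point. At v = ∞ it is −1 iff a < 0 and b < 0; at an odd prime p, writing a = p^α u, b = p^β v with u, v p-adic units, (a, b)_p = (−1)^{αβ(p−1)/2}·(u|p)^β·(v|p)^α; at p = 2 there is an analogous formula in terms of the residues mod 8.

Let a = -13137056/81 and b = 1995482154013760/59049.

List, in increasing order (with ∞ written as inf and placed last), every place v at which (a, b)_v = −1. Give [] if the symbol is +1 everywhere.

Mod squares: a ≡ -821066, b ≡ 185. Check v ∈ {∞, 2, 3, 5, 17, 19, 31, 37, 41}.
v=2: v_2(a)=5, v_2(b)=6; units ≡ 3, 1 (mod 8); ε·ε+αω+βω = 1·0+5·0+6·1 ≡ 0  ⇒  (a,b)_2 = +1.
v=37: a=37^0·(≡34), b=37^1·(≡35) mod 37; (34|37)=+1, (35|37)=-1; (−1)^{0·1·18}·(+1)^1·(-1)^0 = +1.
v=3: a=3^-4·(≡1), b=3^-10·(≡2) mod 3; (1|3)=+1, (2|3)=-1; (−1)^{-4·-10·1}·(+1)^-10·(-1)^-4 = +1.
v=5: a=5^0·(≡4), b=5^1·(≡3) mod 5; (4|5)=+1, (3|5)=-1; (−1)^{0·1·2}·(+1)^1·(-1)^0 = +1.
v=∞: -821066 < 0 and 185 > 0  ⇒  (a,b)_∞ = +1.
v=19: a=19^1·(≡1), b=19^2·(≡3) mod 19; (1|19)=+1, (3|19)=-1; (−1)^{1·2·9}·(+1)^2·(-1)^1 = -1.
v=41: a=41^1·(≡1), b=41^2·(≡1) mod 41; (1|41)=+1, (1|41)=+1; (−1)^{1·2·20}·(+1)^2·(+1)^1 = +1.
v=17: a=17^1·(≡4), b=17^2·(≡13) mod 17; (4|17)=+1, (13|17)=+1; (−1)^{1·2·8}·(+1)^2·(+1)^1 = +1.
v=31: a=31^1·(≡16), b=31^2·(≡12) mod 31; (16|31)=+1, (12|31)=-1; (−1)^{1·2·15}·(+1)^2·(-1)^1 = -1.
Ram(-821066, 185) = {19, 31}; no ℚ_19-point on the conic.

[19, 31]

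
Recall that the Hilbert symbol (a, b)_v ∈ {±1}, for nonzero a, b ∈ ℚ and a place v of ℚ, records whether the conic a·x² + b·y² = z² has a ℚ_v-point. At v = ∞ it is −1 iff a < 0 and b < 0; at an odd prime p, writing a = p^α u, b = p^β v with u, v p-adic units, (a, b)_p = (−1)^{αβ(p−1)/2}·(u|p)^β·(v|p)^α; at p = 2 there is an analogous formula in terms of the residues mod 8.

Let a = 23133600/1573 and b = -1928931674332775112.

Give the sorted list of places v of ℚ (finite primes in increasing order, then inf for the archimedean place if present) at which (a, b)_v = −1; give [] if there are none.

(a, b) ≡ (9282, -2002) mod (ℚ^×)²; places V = {2, 3, 5, 7, 11, 13, 17, ∞}.
(a,b)_11: α=-2, u≡3; β=1, v≡4 (mod 11); (3|11)=+1, (4|11)=+1; sign (−1)^0·+1^1·+1^-2 = +1.
(a,b)_2: α=5, β=3; u≡1, v≡7 (mod 8); ε(u)ε(v)=0·1, αω(v)=5·0, βω(u)=3·0; sum ≡ 0  ⇒  +1.
(a,b)_∞: sgn(9282)=+, sgn(-2002)=−, so +1.
(a,b)_7: α=1, u≡6; β=1, v≡2 (mod 7); (6|7)=-1, (2|7)=+1; sign (−1)^1·-1^1·+1^1 = +1.
(a,b)_17: α=1, u≡2; β=6, v≡8 (mod 17); (2|17)=+1, (8|17)=+1; sign (−1)^0·+1^6·+1^1 = +1.
(a,b)_13: α=-1, u≡12; β=3, v≡11 (mod 13); (12|13)=+1, (11|13)=-1; sign (−1)^0·+1^3·-1^-1 = -1.
(a,b)_5: α=2, u≡3; β=0, v≡3 (mod 5); (3|5)=-1, (3|5)=-1; sign (−1)^0·-1^0·-1^2 = +1.
(a,b)_3: α=5, u≡1; β=10, v≡2 (mod 3); (1|3)=+1, (2|3)=-1; sign (−1)^0·+1^10·-1^5 = -1.
|Ram(9282, -2002)| = 2, even; anisotropic at {3, 13}.

[3, 13]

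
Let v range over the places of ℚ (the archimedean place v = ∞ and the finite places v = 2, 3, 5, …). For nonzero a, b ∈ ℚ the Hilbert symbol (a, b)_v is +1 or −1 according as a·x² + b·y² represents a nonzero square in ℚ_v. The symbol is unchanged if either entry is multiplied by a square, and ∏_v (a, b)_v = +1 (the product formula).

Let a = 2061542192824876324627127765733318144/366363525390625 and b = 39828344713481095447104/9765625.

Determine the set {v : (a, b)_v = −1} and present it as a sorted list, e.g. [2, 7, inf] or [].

[29, 31]

Mod squares: a ≡ 1054, b ≡ 6409. Check v ∈ {∞, 2, 3, 5, 7, 11, 13, 17, 23, 29, 31}.
v=31: a=31^3·(≡15), b=31^0·(≡21) mod 31; (15|31)=-1, (21|31)=-1; (−1)^{3·0·15}·(-1)^0·(-1)^3 = -1.
v=3: a=3^8·(≡1), b=3^6·(≡1) mod 3; (1|3)=+1, (1|3)=+1; (−1)^{8·6·1}·(+1)^6·(+1)^8 = +1.
v=5: a=5^-16·(≡4), b=5^-10·(≡4) mod 5; (4|5)=+1, (4|5)=+1; (−1)^{-16·-10·2}·(+1)^-10·(+1)^-16 = +1.
v=29: a=29^4·(≡11), b=29^3·(≡11) mod 29; (11|29)=-1, (11|29)=-1; (−1)^{4·3·14}·(-1)^3·(-1)^4 = -1.
v=23: a=23^4·(≡19), b=23^2·(≡21) mod 23; (19|23)=-1, (21|23)=-1; (−1)^{4·2·11}·(-1)^2·(-1)^4 = +1.
v=17: a=17^1·(≡12), b=17^1·(≡10) mod 17; (12|17)=-1, (10|17)=-1; (−1)^{1·1·8}·(-1)^1·(-1)^1 = +1.
v=2: v_2(a)=9, v_2(b)=6; units ≡ 7, 1 (mod 8); ε·ε+αω+βω = 1·0+9·0+6·0 ≡ 0  ⇒  (a,b)_2 = +1.
v=11: a=11^8·(≡1), b=11^6·(≡7) mod 11; (1|11)=+1, (7|11)=-1; (−1)^{8·6·5}·(+1)^6·(-1)^8 = +1.
v=∞: 1054 > 0 and 6409 > 0  ⇒  (a,b)_∞ = +1.
v=7: a=7^-4·(≡2), b=7^0·(≡1) mod 7; (2|7)=+1, (1|7)=+1; (−1)^{-4·0·3}·(+1)^0·(+1)^-4 = +1.
v=13: a=13^4·(≡12), b=13^3·(≡3) mod 13; (12|13)=+1, (3|13)=+1; (−1)^{4·3·6}·(+1)^3·(+1)^4 = +1.
|Ram(1054, 6409)| = 2, even; anisotropic at {29, 31}.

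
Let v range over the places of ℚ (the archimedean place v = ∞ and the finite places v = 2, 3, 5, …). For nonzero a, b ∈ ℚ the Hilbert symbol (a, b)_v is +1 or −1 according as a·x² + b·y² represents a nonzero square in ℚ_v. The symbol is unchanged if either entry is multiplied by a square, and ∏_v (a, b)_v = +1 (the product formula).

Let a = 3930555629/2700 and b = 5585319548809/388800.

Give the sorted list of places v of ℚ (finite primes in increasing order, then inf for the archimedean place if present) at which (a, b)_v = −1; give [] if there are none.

(a, b) ≡ (286143, 9867) mod (ℚ^×)²; places V = {2, 3, 5, 7, 11, 13, 23, 29, ∞}.
(a,b)_7: α=2, u≡4; β=4, v≡1 (mod 7); (4|7)=+1, (1|7)=+1; sign (−1)^0·+1^4·+1^2 = +1.
(a,b)_29: α=3, u≡22; β=4, v≡24 (mod 29); (22|29)=+1, (24|29)=+1; sign (−1)^0·+1^4·+1^3 = +1.
(a,b)_11: α=1, u≡4; β=1, v≡8 (mod 11); (4|11)=+1, (8|11)=-1; sign (−1)^1·+1^1·-1^1 = +1.
(a,b)_5: α=-2, u≡3; β=-2, v≡2 (mod 5); (3|5)=-1, (2|5)=-1; sign (−1)^0·-1^-2·-1^-2 = +1.
(a,b)_2: α=-2, β=-6; u≡7, v≡3 (mod 8); ε(u)ε(v)=1·1, αω(v)=-2·1, βω(u)=-6·0; sum ≡ 1  ⇒  -1.
(a,b)_∞: sgn(286143)=+, sgn(9867)=+, so +1.
(a,b)_13: α=1, u≡11; β=1, v≡5 (mod 13); (11|13)=-1, (5|13)=-1; sign (−1)^0·-1^1·-1^1 = +1.
(a,b)_3: α=-3, u≡2; β=-5, v≡1 (mod 3); (2|3)=-1, (1|3)=+1; sign (−1)^1·-1^-5·+1^-3 = +1.
(a,b)_23: α=1, u≡15; β=1, v≡22 (mod 23); (15|23)=-1, (22|23)=-1; sign (−1)^1·-1^1·-1^1 = -1.
|Ram(286143, 9867)| = 2, even; anisotropic at {2, 23}.

[2, 23]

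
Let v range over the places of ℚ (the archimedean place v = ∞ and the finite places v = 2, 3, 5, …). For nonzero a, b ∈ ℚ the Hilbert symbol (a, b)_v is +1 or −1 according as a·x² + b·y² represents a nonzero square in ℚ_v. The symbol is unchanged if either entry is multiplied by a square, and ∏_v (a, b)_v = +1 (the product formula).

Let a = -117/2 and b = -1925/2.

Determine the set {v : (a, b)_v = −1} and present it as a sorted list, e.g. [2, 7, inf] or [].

(a, b) ≡ (-26, -154) mod (ℚ^×)²; places V = {2, 3, 5, 7, 11, 13, ∞}.
(a,b)_3: α=2, u≡1; β=0, v≡2 (mod 3); (1|3)=+1, (2|3)=-1; sign (−1)^0·+1^0·-1^2 = +1.
(a,b)_2: α=-1, β=-1; u≡3, v≡3 (mod 8); ε(u)ε(v)=1·1, αω(v)=-1·1, βω(u)=-1·1; sum ≡ 1  ⇒  -1.
(a,b)_∞: sgn(-26)=−, sgn(-154)=−, so -1.
(a,b)_11: α=0, u≡2; β=1, v≡6 (mod 11); (2|11)=-1, (6|11)=-1; sign (−1)^0·-1^1·-1^0 = -1.
(a,b)_5: α=0, u≡4; β=2, v≡4 (mod 5); (4|5)=+1, (4|5)=+1; sign (−1)^0·+1^2·+1^0 = +1.
(a,b)_7: α=0, u≡1; β=1, v≡6 (mod 7); (1|7)=+1, (6|7)=-1; sign (−1)^0·+1^1·-1^0 = +1.
(a,b)_13: α=1, u≡2; β=0, v≡6 (mod 13); (2|13)=-1, (6|13)=-1; sign (−1)^0·-1^0·-1^1 = -1.
|Ram(-26, -154)| = 4, even; anisotropic at {2, 11, 13, ∞}.

[2, 11, 13, inf]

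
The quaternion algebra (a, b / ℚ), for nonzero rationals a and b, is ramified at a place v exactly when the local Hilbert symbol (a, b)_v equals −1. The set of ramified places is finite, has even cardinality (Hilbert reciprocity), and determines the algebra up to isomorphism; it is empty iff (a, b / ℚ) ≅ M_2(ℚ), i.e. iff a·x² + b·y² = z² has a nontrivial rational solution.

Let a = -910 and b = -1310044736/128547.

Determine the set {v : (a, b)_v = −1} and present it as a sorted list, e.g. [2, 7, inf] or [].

Mod squares: a ≡ -910, b ≡ -3003. Check v ∈ {∞, 2, 3, 5, 7, 11, 13, 23}.
v=23: a=23^0·(≡10), b=23^-2·(≡11) mod 23; (10|23)=-1, (11|23)=-1; (−1)^{0·-2·11}·(-1)^-2·(-1)^0 = +1.
v=3: a=3^0·(≡2), b=3^-5·(≡1) mod 3; (2|3)=-1, (1|3)=+1; (−1)^{0·-5·1}·(-1)^-5·(+1)^0 = -1.
v=∞: -910 < 0 and -3003 < 0  ⇒  (a,b)_∞ = -1.
v=11: a=11^0·(≡3), b=11^3·(≡2) mod 11; (3|11)=+1, (2|11)=-1; (−1)^{0·3·5}·(+1)^3·(-1)^0 = +1.
v=2: v_2(a)=1, v_2(b)=6; units ≡ 1, 5 (mod 8); ε·ε+αω+βω = 0·0+1·1+6·0 ≡ 1  ⇒  (a,b)_2 = -1.
v=7: a=7^1·(≡3), b=7^1·(≡6) mod 7; (3|7)=-1, (6|7)=-1; (−1)^{1·1·3}·(-1)^1·(-1)^1 = -1.
v=13: a=13^1·(≡8), b=13^3·(≡3) mod 13; (8|13)=-1, (3|13)=+1; (−1)^{1·3·6}·(-1)^3·(+1)^1 = -1.
v=5: a=5^1·(≡3), b=5^0·(≡2) mod 5; (3|5)=-1, (2|5)=-1; (−1)^{1·0·2}·(-1)^0·(-1)^1 = -1.
(-910, -3003 / ℚ) ramifies at {2, 3, 5, 7, 13, ∞}: a division algebra.

[2, 3, 5, 7, 13, inf]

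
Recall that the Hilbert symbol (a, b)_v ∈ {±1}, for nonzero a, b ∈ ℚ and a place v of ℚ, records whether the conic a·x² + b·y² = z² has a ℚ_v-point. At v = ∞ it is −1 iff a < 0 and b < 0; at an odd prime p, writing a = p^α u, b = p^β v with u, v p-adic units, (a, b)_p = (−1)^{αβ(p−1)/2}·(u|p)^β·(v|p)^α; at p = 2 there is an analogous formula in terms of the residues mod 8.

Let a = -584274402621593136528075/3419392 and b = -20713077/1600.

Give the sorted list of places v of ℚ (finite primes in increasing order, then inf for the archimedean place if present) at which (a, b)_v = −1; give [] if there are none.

[11, inf]

(a, b) ≡ (-3621079, -3157) mod (ℚ^×)²; places V = {2, 3, 5, 7, 11, 13, 19, 31, 37, 41, ∞}.
(a,b)_7: α=7, u≡5; β=1, v≡2 (mod 7); (5|7)=-1, (2|7)=+1; sign (−1)^1·-1^1·+1^7 = +1.
(a,b)_5: α=2, u≡1; β=-2, v≡2 (mod 5); (1|5)=+1, (2|5)=-1; sign (−1)^0·+1^-2·-1^2 = +1.
(a,b)_19: α=-2, u≡9; β=0, v≡5 (mod 19); (9|19)=+1, (5|19)=+1; sign (−1)^0·+1^0·+1^-2 = +1.
(a,b)_37: α=-1, u≡29; β=0, v≡21 (mod 37); (29|37)=-1, (21|37)=+1; sign (−1)^0·-1^0·+1^-1 = +1.
(a,b)_31: α=1, u≡12; β=0, v≡2 (mod 31); (12|31)=-1, (2|31)=+1; sign (−1)^0·-1^0·+1^1 = +1.
(a,b)_41: α=3, u≡10; β=1, v≡5 (mod 41); (10|41)=+1, (5|41)=+1; sign (−1)^0·+1^1·+1^3 = +1.
(a,b)_11: α=3, u≡8; β=1, v≡10 (mod 11); (8|11)=-1, (10|11)=-1; sign (−1)^1·-1^1·-1^3 = -1.
(a,b)_2: α=-8, β=-6; u≡1, v≡3 (mod 8); ε(u)ε(v)=0·1, αω(v)=-8·1, βω(u)=-6·0; sum ≡ 0  ⇒  +1.
(a,b)_13: α=2, u≡6; β=0, v≡5 (mod 13); (6|13)=-1, (5|13)=-1; sign (−1)^0·-1^0·-1^2 = +1.
(a,b)_3: α=10, u≡2; β=8, v≡2 (mod 3); (2|3)=-1, (2|3)=-1; sign (−1)^0·-1^8·-1^10 = +1.
(a,b)_∞: sgn(-3621079)=−, sgn(-3157)=−, so -1.
(-3621079, -3157 / ℚ) ramifies at {11, ∞}: a division algebra.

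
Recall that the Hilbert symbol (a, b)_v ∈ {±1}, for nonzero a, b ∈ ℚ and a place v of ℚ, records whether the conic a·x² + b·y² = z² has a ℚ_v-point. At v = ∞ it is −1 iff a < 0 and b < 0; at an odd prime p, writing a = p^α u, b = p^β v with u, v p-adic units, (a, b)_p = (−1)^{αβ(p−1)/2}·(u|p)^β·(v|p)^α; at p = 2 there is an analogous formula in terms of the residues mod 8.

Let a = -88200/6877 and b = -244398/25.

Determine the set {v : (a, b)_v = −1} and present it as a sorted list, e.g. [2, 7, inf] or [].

Mod squares: a ≡ -26, b ≡ -462. Check v ∈ {∞, 2, 3, 5, 7, 11, 13, 23}.
v=∞: -26 < 0 and -462 < 0  ⇒  (a,b)_∞ = -1.
v=13: a=13^-1·(≡2), b=13^0·(≡11) mod 13; (2|13)=-1, (11|13)=-1; (−1)^{-1·0·6}·(-1)^0·(-1)^-1 = -1.
v=7: a=7^2·(≡2), b=7^1·(≡4) mod 7; (2|7)=+1, (4|7)=+1; (−1)^{2·1·3}·(+1)^1·(+1)^2 = +1.
v=11: a=11^0·(≡10), b=11^1·(≡8) mod 11; (10|11)=-1, (8|11)=-1; (−1)^{0·1·5}·(-1)^1·(-1)^0 = -1.
v=2: v_2(a)=3, v_2(b)=1; units ≡ 3, 1 (mod 8); ε·ε+αω+βω = 1·0+3·0+1·1 ≡ 1  ⇒  (a,b)_2 = -1.
v=5: a=5^2·(≡1), b=5^-2·(≡2) mod 5; (1|5)=+1, (2|5)=-1; (−1)^{2·-2·2}·(+1)^-2·(-1)^2 = +1.
v=3: a=3^2·(≡1), b=3^1·(≡2) mod 3; (1|3)=+1, (2|3)=-1; (−1)^{2·1·1}·(+1)^1·(-1)^2 = +1.
v=23: a=23^-2·(≡11), b=23^2·(≡22) mod 23; (11|23)=-1, (22|23)=-1; (−1)^{-2·2·11}·(-1)^2·(-1)^-2 = +1.
|Ram(-26, -462)| = 4, even; anisotropic at {2, 11, 13, ∞}.

[2, 11, 13, inf]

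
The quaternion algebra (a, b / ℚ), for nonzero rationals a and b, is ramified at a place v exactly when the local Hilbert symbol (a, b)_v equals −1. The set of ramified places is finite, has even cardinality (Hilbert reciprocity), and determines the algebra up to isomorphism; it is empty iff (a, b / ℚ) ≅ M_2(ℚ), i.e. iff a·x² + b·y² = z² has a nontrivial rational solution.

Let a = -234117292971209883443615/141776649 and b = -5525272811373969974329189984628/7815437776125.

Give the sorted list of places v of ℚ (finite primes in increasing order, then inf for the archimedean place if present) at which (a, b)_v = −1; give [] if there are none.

[11, 19, 41, inf]

Mod squares: a ≡ -2777135, b ≡ -1188385. Check v ∈ {∞, 2, 3, 5, 7, 11, 17, 19, 23, 31, 41}.
v=7: a=7^-4·(≡5), b=7^-6·(≡6) mod 7; (5|7)=-1, (6|7)=-1; (−1)^{-4·-6·3}·(-1)^-6·(-1)^-4 = +1.
v=3: a=3^-10·(≡1), b=3^-12·(≡2) mod 3; (1|3)=+1, (2|3)=-1; (−1)^{-10·-12·1}·(+1)^-12·(-1)^-10 = +1.
v=31: a=31^1·(≡7), b=31^1·(≡17) mod 31; (7|31)=+1, (17|31)=-1; (−1)^{1·1·15}·(+1)^1·(-1)^1 = +1.
v=19: a=19^5·(≡15), b=19^8·(≡14) mod 19; (15|19)=-1, (14|19)=-1; (−1)^{5·8·9}·(-1)^8·(-1)^5 = -1.
v=2: v_2(a)=0, v_2(b)=2; units ≡ 1, 7 (mod 8); ε·ε+αω+βω = 0·1+0·0+2·0 ≡ 0  ⇒  (a,b)_2 = +1.
v=11: a=11^4·(≡2), b=11^5·(≡10) mod 11; (2|11)=-1, (10|11)=-1; (−1)^{4·5·5}·(-1)^5·(-1)^4 = -1.
v=17: a=17^4·(≡8), b=17^5·(≡8) mod 17; (8|17)=+1, (8|17)=+1; (−1)^{4·5·8}·(+1)^5·(+1)^4 = +1.
v=41: a=41^1·(≡35), b=41^1·(≡18) mod 41; (35|41)=-1, (18|41)=+1; (−1)^{1·1·20}·(-1)^1·(+1)^1 = -1.
v=∞: -2777135 < 0 and -1188385 < 0  ⇒  (a,b)_∞ = -1.
v=5: a=5^1·(≡3), b=5^-3·(≡3) mod 5; (3|5)=-1, (3|5)=-1; (−1)^{1·-3·2}·(-1)^-3·(-1)^1 = +1.
v=23: a=23^3·(≡14), b=23^4·(≡18) mod 23; (14|23)=-1, (18|23)=+1; (−1)^{3·4·11}·(-1)^4·(+1)^3 = +1.
|Ram(-2777135, -1188385)| = 4, even; anisotropic at {11, 19, 41, ∞}.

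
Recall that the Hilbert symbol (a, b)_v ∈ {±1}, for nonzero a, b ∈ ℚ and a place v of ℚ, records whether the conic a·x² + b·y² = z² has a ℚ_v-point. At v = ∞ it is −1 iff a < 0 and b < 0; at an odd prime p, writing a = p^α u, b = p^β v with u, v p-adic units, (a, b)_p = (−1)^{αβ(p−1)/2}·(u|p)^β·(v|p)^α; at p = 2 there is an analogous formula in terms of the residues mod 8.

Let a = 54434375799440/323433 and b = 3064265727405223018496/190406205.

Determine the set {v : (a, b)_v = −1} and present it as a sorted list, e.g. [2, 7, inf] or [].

(a, b) ≡ (2145, 70) mod (ℚ^×)²; places V = {2, 3, 5, 7, 11, 13, 17, 23, 29, ∞}.
(a,b)_5: α=1, u≡1; β=-1, v≡1 (mod 5); (1|5)=+1, (1|5)=+1; sign (−1)^0·+1^-1·+1^1 = +1.
(a,b)_17: α=0, u≡3; β=-2, v≡4 (mod 17); (3|17)=-1, (4|17)=+1; sign (−1)^0·-1^-2·+1^0 = +1.
(a,b)_2: α=4, β=15; u≡1, v≡3 (mod 8); ε(u)ε(v)=0·1, αω(v)=4·1, βω(u)=15·0; sum ≡ 0  ⇒  +1.
(a,b)_23: α=2, u≡1; β=4, v≡16 (mod 23); (1|23)=+1, (16|23)=+1; sign (−1)^0·+1^4·+1^2 = +1.
(a,b)_7: α=6, u≡6; β=11, v≡3 (mod 7); (6|7)=-1, (3|7)=-1; sign (−1)^0·-1^11·-1^6 = -1.
(a,b)_∞: sgn(2145)=+, sgn(70)=+, so +1.
(a,b)_11: α=-3, u≡10; β=-4, v≡9 (mod 11); (10|11)=-1, (9|11)=+1; sign (−1)^0·-1^-4·+1^-3 = +1.
(a,b)_13: α=1, u≡12; β=2, v≡11 (mod 13); (12|13)=+1, (11|13)=-1; sign (−1)^0·+1^2·-1^1 = -1.
(a,b)_3: α=-5, u≡1; β=-2, v≡1 (mod 3); (1|3)=+1, (1|3)=+1; sign (−1)^0·+1^-2·+1^-5 = +1.
(a,b)_29: α=2, u≡1; β=0, v≡3 (mod 29); (1|29)=+1, (3|29)=-1; sign (−1)^0·+1^0·-1^2 = +1.
|Ram(2145, 70)| = 2, even; anisotropic at {7, 13}.

[7, 13]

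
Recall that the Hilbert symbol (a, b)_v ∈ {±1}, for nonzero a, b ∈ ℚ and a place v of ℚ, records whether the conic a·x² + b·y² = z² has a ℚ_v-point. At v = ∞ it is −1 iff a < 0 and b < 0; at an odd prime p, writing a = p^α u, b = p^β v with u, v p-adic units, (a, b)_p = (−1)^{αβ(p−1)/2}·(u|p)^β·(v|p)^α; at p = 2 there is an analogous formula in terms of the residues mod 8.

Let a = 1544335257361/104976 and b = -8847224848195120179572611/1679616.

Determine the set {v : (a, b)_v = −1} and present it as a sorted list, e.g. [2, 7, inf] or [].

(a, b) ≡ (6409, -19) mod (ℚ^×)²; places V = {2, 3, 13, 17, 19, 29, 43, ∞}.
(a,b)_29: α=1, u≡2; β=2, v≡2 (mod 29); (2|29)=-1, (2|29)=-1; sign (−1)^0·-1^2·-1^1 = -1.
(a,b)_2: α=-4, β=-8; u≡1, v≡5 (mod 8); ε(u)ε(v)=0·0, αω(v)=-4·1, βω(u)=-8·0; sum ≡ 0  ⇒  +1.
(a,b)_19: α=4, u≡17; β=11, v≡15 (mod 19); (17|19)=+1, (15|19)=-1; sign (−1)^0·+1^11·-1^4 = +1.
(a,b)_17: α=1, u≡12; β=2, v≡1 (mod 17); (12|17)=-1, (1|17)=+1; sign (−1)^0·-1^2·+1^1 = +1.
(a,b)_∞: sgn(6409)=+, sgn(-19)=−, so +1.
(a,b)_43: α=2, u≡18; β=2, v≡35 (mod 43); (18|43)=-1, (35|43)=+1; sign (−1)^0·-1^2·+1^2 = +1.
(a,b)_13: α=1, u≡12; β=2, v≡2 (mod 13); (12|13)=+1, (2|13)=-1; sign (−1)^0·+1^2·-1^1 = -1.
(a,b)_3: α=-8, u≡1; β=-8, v≡2 (mod 3); (1|3)=+1, (2|3)=-1; sign (−1)^0·+1^-8·-1^-8 = +1.
(6409, -19 / ℚ) ramifies at {13, 29}: a division algebra.

[13, 29]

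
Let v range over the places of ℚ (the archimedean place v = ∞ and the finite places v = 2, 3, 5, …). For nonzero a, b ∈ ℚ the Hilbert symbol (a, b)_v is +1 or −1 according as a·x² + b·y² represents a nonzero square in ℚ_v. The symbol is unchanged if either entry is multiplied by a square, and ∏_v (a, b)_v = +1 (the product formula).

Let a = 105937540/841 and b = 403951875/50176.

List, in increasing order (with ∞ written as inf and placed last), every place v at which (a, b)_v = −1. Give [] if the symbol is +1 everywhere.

(a, b) ≡ (50065, 646323) mod (ℚ^×)²; places V = {2, 3, 5, 7, 17, 19, 23, 29, 31, ∞}.
(a,b)_2: α=2, β=-10; u≡1, v≡3 (mod 8); ε(u)ε(v)=0·1, αω(v)=2·1, βω(u)=-10·0; sum ≡ 0  ⇒  +1.
(a,b)_5: α=1, u≡3; β=4, v≡3 (mod 5); (3|5)=-1, (3|5)=-1; sign (−1)^0·-1^4·-1^1 = -1.
(a,b)_23: α=2, u≡7; β=1, v≡2 (mod 23); (7|23)=-1, (2|23)=+1; sign (−1)^0·-1^1·+1^2 = -1.
(a,b)_3: α=0, u≡1; β=1, v≡2 (mod 3); (1|3)=+1, (2|3)=-1; sign (−1)^0·+1^1·-1^0 = +1.
(a,b)_19: α=1, u≡3; β=1, v≡11 (mod 19); (3|19)=-1, (11|19)=+1; sign (−1)^1·-1^1·+1^1 = +1.
(a,b)_7: α=0, u≡2; β=-2, v≡6 (mod 7); (2|7)=+1, (6|7)=-1; sign (−1)^0·+1^-2·-1^0 = +1.
(a,b)_29: α=-2, u≡18; β=1, v≡11 (mod 29); (18|29)=-1, (11|29)=-1; sign (−1)^0·-1^1·-1^-2 = -1.
(a,b)_31: α=1, u≡6; β=0, v≡8 (mod 31); (6|31)=-1, (8|31)=+1; sign (−1)^0·-1^0·+1^1 = +1.
(a,b)_17: α=1, u≡4; β=1, v≡12 (mod 17); (4|17)=+1, (12|17)=-1; sign (−1)^0·+1^1·-1^1 = -1.
(a,b)_∞: sgn(50065)=+, sgn(646323)=+, so +1.
(50065, 646323 / ℚ) ramifies at {5, 17, 23, 29}: a division algebra.

[5, 17, 23, 29]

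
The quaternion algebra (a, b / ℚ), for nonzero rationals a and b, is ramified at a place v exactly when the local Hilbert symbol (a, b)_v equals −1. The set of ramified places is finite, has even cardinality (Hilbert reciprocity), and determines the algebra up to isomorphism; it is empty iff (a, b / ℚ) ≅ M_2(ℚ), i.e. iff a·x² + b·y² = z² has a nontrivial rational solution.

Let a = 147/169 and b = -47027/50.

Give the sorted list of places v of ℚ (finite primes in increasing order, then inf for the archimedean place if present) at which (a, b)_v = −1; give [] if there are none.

[2, 3, 31, 41]

(a, b) ≡ (3, -94054) mod (ℚ^×)²; places V = {2, 3, 5, 7, 13, 31, 37, 41, ∞}.
(a,b)_37: α=0, u≡7; β=1, v≡36 (mod 37); (7|37)=+1, (36|37)=+1; sign (−1)^0·+1^1·+1^0 = +1.
(a,b)_7: α=2, u≡3; β=0, v≡6 (mod 7); (3|7)=-1, (6|7)=-1; sign (−1)^0·-1^0·-1^2 = +1.
(a,b)_5: α=0, u≡3; β=-2, v≡4 (mod 5); (3|5)=-1, (4|5)=+1; sign (−1)^0·-1^-2·+1^0 = +1.
(a,b)_∞: sgn(3)=+, sgn(-94054)=−, so +1.
(a,b)_2: α=0, β=-1; u≡3, v≡5 (mod 8); ε(u)ε(v)=1·0, αω(v)=0·1, βω(u)=-1·1; sum ≡ 1  ⇒  -1.
(a,b)_31: α=0, u≡26; β=1, v≡5 (mod 31); (26|31)=-1, (5|31)=+1; sign (−1)^0·-1^1·+1^0 = -1.
(a,b)_13: α=-2, u≡4; β=0, v≡3 (mod 13); (4|13)=+1, (3|13)=+1; sign (−1)^0·+1^0·+1^-2 = +1.
(a,b)_3: α=1, u≡1; β=0, v≡2 (mod 3); (1|3)=+1, (2|3)=-1; sign (−1)^0·+1^0·-1^1 = -1.
(a,b)_41: α=0, u≡13; β=1, v≡32 (mod 41); (13|41)=-1, (32|41)=+1; sign (−1)^0·-1^1·+1^0 = -1.
|Ram(3, -94054)| = 4, even; anisotropic at {2, 3, 31, 41}.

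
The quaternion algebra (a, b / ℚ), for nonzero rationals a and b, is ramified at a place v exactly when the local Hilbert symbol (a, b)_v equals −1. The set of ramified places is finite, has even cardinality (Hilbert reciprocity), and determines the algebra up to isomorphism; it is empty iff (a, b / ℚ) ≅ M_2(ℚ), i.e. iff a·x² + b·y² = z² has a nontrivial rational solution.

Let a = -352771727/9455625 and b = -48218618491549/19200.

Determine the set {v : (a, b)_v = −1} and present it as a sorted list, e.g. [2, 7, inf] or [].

(a, b) ≡ (-407, -1767) mod (ℚ^×)²; places V = {2, 3, 5, 7, 11, 19, 31, 37, 41, ∞}.
(a,b)_41: α=-2, u≡13; β=0, v≡5 (mod 41); (13|41)=-1, (5|41)=+1; sign (−1)^0·-1^0·+1^-2 = +1.
(a,b)_37: α=1, u≡3; β=4, v≡16 (mod 37); (3|37)=+1, (16|37)=+1; sign (−1)^0·+1^4·+1^1 = +1.
(a,b)_5: α=-4, u≡2; β=-2, v≡2 (mod 5); (2|5)=-1, (2|5)=-1; sign (−1)^0·-1^-2·-1^-4 = +1.
(a,b)_3: α=-2, u≡1; β=-1, v≡2 (mod 3); (1|3)=+1, (2|3)=-1; sign (−1)^0·+1^-1·-1^-2 = +1.
(a,b)_∞: sgn(-407)=−, sgn(-1767)=−, so -1.
(a,b)_7: α=4, u≡6; β=0, v≡2 (mod 7); (6|7)=-1, (2|7)=+1; sign (−1)^0·-1^0·+1^4 = +1.
(a,b)_11: α=1, u≡8; β=2, v≡5 (mod 11); (8|11)=-1, (5|11)=+1; sign (−1)^0·-1^2·+1^1 = +1.
(a,b)_31: α=0, u≡24; β=1, v≡1 (mod 31); (24|31)=-1, (1|31)=+1; sign (−1)^0·-1^1·+1^0 = -1.
(a,b)_2: α=0, β=-8; u≡1, v≡1 (mod 8); ε(u)ε(v)=0·0, αω(v)=0·0, βω(u)=-8·0; sum ≡ 0  ⇒  +1.
(a,b)_19: α=2, u≡17; β=3, v≡3 (mod 19); (17|19)=+1, (3|19)=-1; sign (−1)^0·+1^3·-1^2 = +1.
Ram(-407, -1767) = {31, ∞}; no ℚ_31-point on the conic.

[31, inf]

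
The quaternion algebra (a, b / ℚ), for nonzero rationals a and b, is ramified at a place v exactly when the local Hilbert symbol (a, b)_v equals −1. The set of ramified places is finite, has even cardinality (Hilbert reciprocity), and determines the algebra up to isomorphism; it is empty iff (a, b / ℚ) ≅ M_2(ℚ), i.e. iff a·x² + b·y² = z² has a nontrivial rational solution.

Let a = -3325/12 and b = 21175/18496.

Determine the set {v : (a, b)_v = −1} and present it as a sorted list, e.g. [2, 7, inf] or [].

Mod squares: a ≡ -399, b ≡ 7. Check v ∈ {∞, 2, 3, 5, 7, 11, 17, 19}.
v=19: a=19^1·(≡6), b=19^0·(≡1) mod 19; (6|19)=+1, (1|19)=+1; (−1)^{1·0·9}·(+1)^0·(+1)^1 = +1.
v=2: v_2(a)=-2, v_2(b)=-6; units ≡ 1, 7 (mod 8); ε·ε+αω+βω = 0·1+-2·0+-6·0 ≡ 0  ⇒  (a,b)_2 = +1.
v=∞: -399 < 0 and 7 > 0  ⇒  (a,b)_∞ = +1.
v=7: a=7^1·(≡3), b=7^1·(≡4) mod 7; (3|7)=-1, (4|7)=+1; (−1)^{1·1·3}·(-1)^1·(+1)^1 = +1.
v=17: a=17^0·(≡2), b=17^-2·(≡6) mod 17; (2|17)=+1, (6|17)=-1; (−1)^{0·-2·8}·(+1)^-2·(-1)^0 = +1.
v=5: a=5^2·(≡1), b=5^2·(≡2) mod 5; (1|5)=+1, (2|5)=-1; (−1)^{2·2·2}·(+1)^2·(-1)^2 = +1.
v=3: a=3^-1·(≡2), b=3^0·(≡1) mod 3; (2|3)=-1, (1|3)=+1; (−1)^{-1·0·1}·(-1)^0·(+1)^-1 = +1.
v=11: a=11^0·(≡8), b=11^2·(≡2) mod 11; (8|11)=-1, (2|11)=-1; (−1)^{0·2·5}·(-1)^2·(-1)^0 = +1.
Every local symbol is +1, so the conic -399·x² + 7·y² = z² has ℚ_v-points for all v and hence a ℚ-point; (a, b / ℚ) ≅ M_2(ℚ).

[]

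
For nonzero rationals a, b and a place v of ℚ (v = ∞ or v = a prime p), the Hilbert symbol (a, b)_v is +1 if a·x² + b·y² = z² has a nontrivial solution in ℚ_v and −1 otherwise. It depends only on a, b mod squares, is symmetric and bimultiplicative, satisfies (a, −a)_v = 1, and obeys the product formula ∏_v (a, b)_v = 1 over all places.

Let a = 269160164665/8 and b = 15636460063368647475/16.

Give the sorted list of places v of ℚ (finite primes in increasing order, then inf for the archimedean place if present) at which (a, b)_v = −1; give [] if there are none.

(a, b) ≡ (15170, 851) mod (ℚ^×)²; places V = {2, 3, 5, 7, 23, 37, 41, ∞}.
(a,b)_∞: sgn(15170)=+, sgn(851)=+, so +1.
(a,b)_41: α=1, u≡9; β=2, v≡23 (mod 41); (9|41)=+1, (23|41)=+1; sign (−1)^0·+1^2·+1^1 = +1.
(a,b)_23: α=2, u≡12; β=3, v≡15 (mod 23); (12|23)=+1, (15|23)=-1; sign (−1)^0·+1^3·-1^2 = +1.
(a,b)_7: α=2, u≡1; β=2, v≡2 (mod 7); (1|7)=+1, (2|7)=+1; sign (−1)^0·+1^2·+1^2 = +1.
(a,b)_2: α=-3, β=-4; u≡1, v≡3 (mod 8); ε(u)ε(v)=0·1, αω(v)=-3·1, βω(u)=-4·0; sum ≡ 1  ⇒  -1.
(a,b)_3: α=0, u≡2; β=2, v≡2 (mod 3); (2|3)=-1, (2|3)=-1; sign (−1)^0·-1^2·-1^0 = +1.
(a,b)_37: α=3, u≡34; β=5, v≡6 (mod 37); (34|37)=+1, (6|37)=-1; sign (−1)^0·+1^5·-1^3 = -1.
(a,b)_5: α=1, u≡1; β=2, v≡4 (mod 5); (1|5)=+1, (4|5)=+1; sign (−1)^0·+1^2·+1^1 = +1.
|Ram(15170, 851)| = 2, even; anisotropic at {2, 37}.

[2, 37]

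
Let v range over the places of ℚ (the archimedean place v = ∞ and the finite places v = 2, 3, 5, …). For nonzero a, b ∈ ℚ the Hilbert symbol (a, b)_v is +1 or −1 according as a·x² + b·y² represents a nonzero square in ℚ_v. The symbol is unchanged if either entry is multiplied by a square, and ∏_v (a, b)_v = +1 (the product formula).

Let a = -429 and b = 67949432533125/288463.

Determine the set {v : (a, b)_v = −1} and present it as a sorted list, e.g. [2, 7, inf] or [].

Mod squares: a ≡ -429, b ≡ 51051. Check v ∈ {∞, 2, 3, 5, 7, 11, 13, 17, 29}.
v=∞: -429 < 0 and 51051 > 0  ⇒  (a,b)_∞ = +1.
v=7: a=7^0·(≡5), b=7^-3·(≡3) mod 7; (5|7)=-1, (3|7)=-1; (−1)^{0·-3·3}·(-1)^-3·(-1)^0 = -1.
v=17: a=17^0·(≡13), b=17^1·(≡3) mod 17; (13|17)=+1, (3|17)=-1; (−1)^{0·1·8}·(+1)^1·(-1)^0 = +1.
v=5: a=5^0·(≡1), b=5^4·(≡1) mod 5; (1|5)=+1, (1|5)=+1; (−1)^{0·4·2}·(+1)^4·(+1)^0 = +1.
v=11: a=11^1·(≡5), b=11^3·(≡6) mod 11; (5|11)=+1, (6|11)=-1; (−1)^{1·3·5}·(+1)^3·(-1)^1 = +1.
v=29: a=29^0·(≡6), b=29^-2·(≡14) mod 29; (6|29)=+1, (14|29)=-1; (−1)^{0·-2·14}·(+1)^-2·(-1)^0 = +1.
v=2: v_2(a)=0, v_2(b)=0; units ≡ 3, 3 (mod 8); ε·ε+αω+βω = 1·1+0·1+0·1 ≡ 1  ⇒  (a,b)_2 = -1.
v=3: a=3^1·(≡1), b=3^7·(≡1) mod 3; (1|3)=+1, (1|3)=+1; (−1)^{1·7·1}·(+1)^7·(+1)^1 = -1.
v=13: a=13^1·(≡6), b=13^3·(≡10) mod 13; (6|13)=-1, (10|13)=+1; (−1)^{1·3·6}·(-1)^3·(+1)^1 = -1.
|Ram(-429, 51051)| = 4, even; anisotropic at {2, 3, 7, 13}.

[2, 3, 7, 13]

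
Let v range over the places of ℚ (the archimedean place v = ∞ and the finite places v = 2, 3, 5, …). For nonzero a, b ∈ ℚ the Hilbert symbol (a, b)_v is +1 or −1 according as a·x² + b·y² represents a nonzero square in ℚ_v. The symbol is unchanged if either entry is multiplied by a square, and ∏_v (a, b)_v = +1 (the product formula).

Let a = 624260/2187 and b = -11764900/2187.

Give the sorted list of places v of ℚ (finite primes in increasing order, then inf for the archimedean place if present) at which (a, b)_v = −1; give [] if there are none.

Mod squares: a ≡ 195, b ≡ -3. Check v ∈ {∞, 2, 3, 5, 7, 13}.
v=2: v_2(a)=2, v_2(b)=2; units ≡ 3, 5 (mod 8); ε·ε+αω+βω = 1·0+2·1+2·1 ≡ 0  ⇒  (a,b)_2 = +1.
v=3: a=3^-7·(≡2), b=3^-7·(≡2) mod 3; (2|3)=-1, (2|3)=-1; (−1)^{-7·-7·1}·(-1)^-7·(-1)^-7 = -1.
v=5: a=5^1·(≡1), b=5^2·(≡2) mod 5; (1|5)=+1, (2|5)=-1; (−1)^{1·2·2}·(+1)^2·(-1)^1 = -1.
v=13: a=13^1·(≡8), b=13^0·(≡3) mod 13; (8|13)=-1, (3|13)=+1; (−1)^{1·0·6}·(-1)^0·(+1)^1 = +1.
v=7: a=7^4·(≡5), b=7^6·(≡4) mod 7; (5|7)=-1, (4|7)=+1; (−1)^{4·6·3}·(-1)^6·(+1)^4 = +1.
v=∞: 195 > 0 and -3 < 0  ⇒  (a,b)_∞ = +1.
Ram(195, -3) = {3, 5}; no ℚ_3-point on the conic.

[3, 5]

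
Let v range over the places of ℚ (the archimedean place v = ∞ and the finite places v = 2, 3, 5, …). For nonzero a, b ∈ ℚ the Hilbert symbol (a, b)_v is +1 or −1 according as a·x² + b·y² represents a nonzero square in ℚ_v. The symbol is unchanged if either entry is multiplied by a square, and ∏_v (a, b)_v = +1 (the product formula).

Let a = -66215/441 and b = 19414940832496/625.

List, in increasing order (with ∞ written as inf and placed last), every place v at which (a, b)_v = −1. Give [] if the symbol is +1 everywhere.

[19, 37]

(a, b) ≡ (-66215, 6919) mod (ℚ^×)²; places V = {2, 3, 5, 7, 11, 17, 19, 37, 41, ∞}.
(a,b)_17: α=1, u≡2; β=3, v≡2 (mod 17); (2|17)=+1, (2|17)=+1; sign (−1)^0·+1^3·+1^1 = +1.
(a,b)_5: α=1, u≡2; β=-4, v≡1 (mod 5); (2|5)=-1, (1|5)=+1; sign (−1)^0·-1^-4·+1^1 = +1.
(a,b)_11: α=0, u≡5; β=1, v≡6 (mod 11); (5|11)=+1, (6|11)=-1; sign (−1)^0·+1^1·-1^0 = +1.
(a,b)_∞: sgn(-66215)=−, sgn(6919)=+, so +1.
(a,b)_7: α=-2, u≡6; β=0, v≡3 (mod 7); (6|7)=-1, (3|7)=-1; sign (−1)^0·-1^0·-1^-2 = +1.
(a,b)_3: α=-2, u≡1; β=0, v≡1 (mod 3); (1|3)=+1, (1|3)=+1; sign (−1)^0·+1^0·+1^-2 = +1.
(a,b)_41: α=1, u≡18; β=2, v≡10 (mod 41); (18|41)=+1, (10|41)=+1; sign (−1)^0·+1^2·+1^1 = +1.
(a,b)_2: α=0, β=4; u≡1, v≡7 (mod 8); ε(u)ε(v)=0·1, αω(v)=0·0, βω(u)=4·0; sum ≡ 0  ⇒  +1.
(a,b)_19: α=1, u≡17; β=2, v≡10 (mod 19); (17|19)=+1, (10|19)=-1; sign (−1)^0·+1^2·-1^1 = -1.
(a,b)_37: α=0, u≡32; β=1, v≡2 (mod 37); (32|37)=-1, (2|37)=-1; sign (−1)^0·-1^1·-1^0 = -1.
Ram(-66215, 6919) = {19, 37}; no ℚ_19-point on the conic.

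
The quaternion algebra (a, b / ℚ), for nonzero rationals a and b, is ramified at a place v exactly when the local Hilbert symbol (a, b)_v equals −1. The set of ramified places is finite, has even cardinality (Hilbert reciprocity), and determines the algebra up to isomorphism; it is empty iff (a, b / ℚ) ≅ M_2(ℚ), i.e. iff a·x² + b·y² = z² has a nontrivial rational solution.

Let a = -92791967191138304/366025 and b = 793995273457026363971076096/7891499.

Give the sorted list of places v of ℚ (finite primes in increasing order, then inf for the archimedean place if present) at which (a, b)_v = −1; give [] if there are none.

(a, b) ≡ (-551, 418209) mod (ℚ^×)²; places V = {2, 3, 5, 7, 11, 19, 23, 29, ∞}.
(a,b)_23: α=2, u≡2; β=3, v≡13 (mod 23); (2|23)=+1, (13|23)=+1; sign (−1)^0·+1^3·+1^2 = +1.
(a,b)_5: α=-2, u≡1; β=0, v≡4 (mod 5); (1|5)=+1, (4|5)=+1; sign (−1)^0·+1^0·+1^-2 = +1.
(a,b)_29: α=3, u≡14; β=5, v≡27 (mod 29); (14|29)=-1, (27|29)=-1; sign (−1)^0·-1^5·-1^3 = +1.
(a,b)_3: α=0, u≡1; β=3, v≡2 (mod 3); (1|3)=+1, (2|3)=-1; sign (−1)^0·+1^3·-1^0 = +1.
(a,b)_19: α=3, u≡16; β=3, v≡4 (mod 19); (16|19)=+1, (4|19)=+1; sign (−1)^1·+1^3·+1^3 = -1.
(a,b)_∞: sgn(-551)=−, sgn(418209)=+, so +1.
(a,b)_7: α=0, u≡1; β=-2, v≡1 (mod 7); (1|7)=+1, (1|7)=+1; sign (−1)^0·+1^-2·+1^0 = +1.
(a,b)_11: α=-4, u≡7; β=-5, v≡3 (mod 11); (7|11)=-1, (3|11)=+1; sign (−1)^0·-1^-5·+1^-4 = -1.
(a,b)_2: α=20, β=34; u≡1, v≡1 (mod 8); ε(u)ε(v)=0·0, αω(v)=20·0, βω(u)=34·0; sum ≡ 0  ⇒  +1.
|Ram(-551, 418209)| = 2, even; anisotropic at {11, 19}.

[11, 19]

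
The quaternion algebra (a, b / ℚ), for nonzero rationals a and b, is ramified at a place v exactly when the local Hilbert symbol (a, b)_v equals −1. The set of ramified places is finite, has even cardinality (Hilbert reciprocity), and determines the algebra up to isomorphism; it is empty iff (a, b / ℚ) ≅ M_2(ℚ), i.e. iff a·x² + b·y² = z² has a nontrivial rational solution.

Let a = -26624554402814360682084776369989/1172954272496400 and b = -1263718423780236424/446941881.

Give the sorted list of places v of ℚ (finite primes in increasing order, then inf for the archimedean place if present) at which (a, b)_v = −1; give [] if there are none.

Mod squares: a ≡ -1309, b ≡ -58786. Check v ∈ {∞, 2, 3, 5, 7, 11, 13, 17, 19, 23, 29}.
v=7: a=7^9·(≡2), b=7^5·(≡4) mod 7; (2|7)=+1, (4|7)=+1; (−1)^{9·5·3}·(+1)^5·(+1)^9 = -1.
v=5: a=5^-2·(≡1), b=5^0·(≡1) mod 5; (1|5)=+1, (1|5)=+1; (−1)^{-2·0·2}·(+1)^0·(+1)^-2 = +1.
v=13: a=13^4·(≡12), b=13^1·(≡11) mod 13; (12|13)=+1, (11|13)=-1; (−1)^{4·1·6}·(+1)^1·(-1)^4 = +1.
v=∞: -1309 < 0 and -58786 < 0  ⇒  (a,b)_∞ = -1.
v=3: a=3^-20·(≡2), b=3^-12·(≡2) mod 3; (2|3)=-1, (2|3)=-1; (−1)^{-20·-12·1}·(-1)^-12·(-1)^-20 = +1.
v=19: a=19^2·(≡12), b=19^1·(≡15) mod 19; (12|19)=-1, (15|19)=-1; (−1)^{2·1·9}·(-1)^1·(-1)^2 = -1.
v=29: a=29^-2·(≡9), b=29^-2·(≡10) mod 29; (9|29)=+1, (10|29)=-1; (−1)^{-2·-2·14}·(+1)^-2·(-1)^-2 = +1.
v=11: a=11^5·(≡7), b=11^4·(≡5) mod 11; (7|11)=-1, (5|11)=+1; (−1)^{5·4·5}·(-1)^4·(+1)^5 = +1.
v=23: a=23^4·(≡4), b=23^2·(≡13) mod 23; (4|23)=+1, (13|23)=+1; (−1)^{4·2·11}·(+1)^2·(+1)^4 = +1.
v=2: v_2(a)=-4, v_2(b)=3; units ≡ 3, 7 (mod 8); ε·ε+αω+βω = 1·1+-4·0+3·1 ≡ 0  ⇒  (a,b)_2 = +1.
v=17: a=17^5·(≡15), b=17^3·(≡6) mod 17; (15|17)=+1, (6|17)=-1; (−1)^{5·3·8}·(+1)^3·(-1)^5 = -1.
Ram(-1309, -58786) = {7, 17, 19, ∞}; no ℚ_7-point on the conic.

[7, 17, 19, inf]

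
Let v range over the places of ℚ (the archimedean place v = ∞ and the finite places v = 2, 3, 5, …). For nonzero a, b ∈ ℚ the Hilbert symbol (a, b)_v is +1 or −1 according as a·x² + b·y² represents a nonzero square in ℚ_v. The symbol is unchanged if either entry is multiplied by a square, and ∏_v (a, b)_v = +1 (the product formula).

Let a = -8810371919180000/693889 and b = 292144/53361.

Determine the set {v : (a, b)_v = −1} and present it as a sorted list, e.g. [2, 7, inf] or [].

[2, 13, 23, 41]

Mod squares: a ≡ -14441102, b ≡ 19. Check v ∈ {∞, 2, 3, 5, 7, 11, 13, 17, 19, 23, 31, 41}.
v=17: a=17^-2·(≡6), b=17^0·(≡9) mod 17; (6|17)=-1, (9|17)=+1; (−1)^{-2·0·8}·(-1)^0·(+1)^-2 = +1.
v=11: a=11^0·(≡2), b=11^-2·(≡6) mod 11; (2|11)=-1, (6|11)=-1; (−1)^{0·-2·5}·(-1)^-2·(-1)^0 = +1.
v=∞: -14441102 < 0 and 19 > 0  ⇒  (a,b)_∞ = +1.
v=41: a=41^1·(≡1), b=41^0·(≡3) mod 41; (1|41)=+1, (3|41)=-1; (−1)^{1·0·20}·(+1)^0·(-1)^1 = -1.
v=2: v_2(a)=5, v_2(b)=4; units ≡ 1, 3 (mod 8); ε·ε+αω+βω = 0·1+5·1+4·0 ≡ 1  ⇒  (a,b)_2 = -1.
v=31: a=31^1·(≡6), b=31^2·(≡18) mod 31; (6|31)=-1, (18|31)=+1; (−1)^{1·2·15}·(-1)^2·(+1)^1 = +1.
v=13: a=13^3·(≡10), b=13^0·(≡11) mod 13; (10|13)=+1, (11|13)=-1; (−1)^{3·0·6}·(+1)^0·(-1)^3 = -1.
v=19: a=19^3·(≡14), b=19^1·(≡9) mod 19; (14|19)=-1, (9|19)=+1; (−1)^{3·1·9}·(-1)^1·(+1)^3 = +1.
v=7: a=7^-4·(≡3), b=7^-2·(≡5) mod 7; (3|7)=-1, (5|7)=-1; (−1)^{-4·-2·3}·(-1)^-2·(-1)^-4 = +1.
v=23: a=23^1·(≡6), b=23^0·(≡21) mod 23; (6|23)=+1, (21|23)=-1; (−1)^{1·0·11}·(+1)^0·(-1)^1 = -1.
v=5: a=5^4·(≡3), b=5^0·(≡4) mod 5; (3|5)=-1, (4|5)=+1; (−1)^{4·0·2}·(-1)^0·(+1)^4 = +1.
v=3: a=3^0·(≡1), b=3^-2·(≡1) mod 3; (1|3)=+1, (1|3)=+1; (−1)^{0·-2·1}·(+1)^-2·(+1)^0 = +1.
Ram(-14441102, 19) = {2, 13, 23, 41}; no ℚ_2-point on the conic.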